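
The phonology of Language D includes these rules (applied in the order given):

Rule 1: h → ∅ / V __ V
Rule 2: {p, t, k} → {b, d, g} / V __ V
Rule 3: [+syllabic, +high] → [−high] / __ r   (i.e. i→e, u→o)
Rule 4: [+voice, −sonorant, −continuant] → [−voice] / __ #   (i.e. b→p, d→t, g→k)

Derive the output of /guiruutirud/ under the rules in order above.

Rule 1 (intervocalic h-deletion): no segment meets the environment; /guiruutirud/ is unchanged.
Rule 2 (intervocalic voicing): /t/ is a voiceless stop between vowels /u/ and /i/, so it voices to [d]. /guiruutirud/ → guiruudirud.
Rule 3 (pre-rhotic lowering): /i/ is a high vowel immediately before /r/, so it lowers to [e]. /i/ is a high vowel immediately before /r/, so it lowers to [e]. /guiruudirud/ → gueruuderud.
Rule 4 (final devoicing): /d/ is a voiced stop in word-final position, so it devoices to [t]. /gueruuderud/ → gueruuderut.

gueruuderut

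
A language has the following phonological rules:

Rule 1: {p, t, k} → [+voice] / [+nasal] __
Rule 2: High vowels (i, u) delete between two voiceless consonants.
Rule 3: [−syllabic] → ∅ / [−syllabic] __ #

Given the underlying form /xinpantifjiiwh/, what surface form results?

xinbandifjiiw

Rule 1 (post-nasal voicing): /p/ is a voiceless stop immediately after the nasal /n/, so it voices to [b]. /t/ is a voiceless stop immediately after the nasal /n/, so it voices to [d]. /xinpantifjiiwh/ → xinbandifjiiwh.
Rule 2 (high vowel syncope): no segment meets the environment; /xinbandifjiiwh/ is unchanged.
Rule 3 (final cluster simplification): /h/ is the second consonant of a word-final cluster /wh/, so it deletes. /xinbandifjiiwh/ → xinbandifjiiw.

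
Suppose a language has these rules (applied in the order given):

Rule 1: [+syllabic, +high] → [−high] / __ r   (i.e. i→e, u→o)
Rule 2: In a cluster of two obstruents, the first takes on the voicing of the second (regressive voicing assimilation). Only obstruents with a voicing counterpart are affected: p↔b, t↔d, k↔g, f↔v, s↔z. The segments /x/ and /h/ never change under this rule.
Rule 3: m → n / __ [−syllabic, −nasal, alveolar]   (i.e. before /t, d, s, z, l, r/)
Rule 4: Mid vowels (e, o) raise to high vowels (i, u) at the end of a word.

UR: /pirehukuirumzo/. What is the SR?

perehukuerunzu

Rule 1 (pre-rhotic lowering): /i/ is a high vowel immediately before /r/, so it lowers to [e]. /i/ is a high vowel immediately before /r/, so it lowers to [e]. /pirehukuirumzo/ → perehukuerumzo.
Rule 2 (regressive voicing assimilation): no segment meets the environment; /perehukuerumzo/ is unchanged.
Rule 3 (nasal place assimilation): /m/ precedes the alveolar consonant /z/, so it assimilates in place to [n]. /perehukuerumzo/ → perehukuerunzo.
Rule 4 (final vowel raising): /o/ is a mid vowel in word-final position, so it raises to [u]. /perehukuerunzo/ → perehukuerunzu.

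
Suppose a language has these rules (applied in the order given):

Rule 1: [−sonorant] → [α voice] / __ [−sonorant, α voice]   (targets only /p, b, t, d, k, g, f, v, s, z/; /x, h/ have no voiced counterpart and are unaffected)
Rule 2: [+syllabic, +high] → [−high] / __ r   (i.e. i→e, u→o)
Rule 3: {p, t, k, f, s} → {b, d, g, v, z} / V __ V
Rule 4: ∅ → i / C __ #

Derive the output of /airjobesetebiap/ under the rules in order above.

aerjobezedebiapi

Rule 1 (regressive voicing assimilation): no segment meets the environment; /airjobesetebiap/ is unchanged.
Rule 2 (pre-rhotic lowering): /i/ is a high vowel immediately before /r/, so it lowers to [e]. /airjobesetebiap/ → aerjobesetebiap.
Rule 3 (intervocalic voicing): /s/ is a voiceless obstruent between vowels /e/ and /e/, so it voices to [z]. /t/ is a voiceless obstruent between vowels /e/ and /e/, so it voices to [d]. /aerjobesetebiap/ → aerjobezedebiap.
Rule 4 (final i-epenthesis): the form ends in the consonant /p/, so [i] is inserted word-finally. /aerjobezedebiap/ → aerjobezedebiapi.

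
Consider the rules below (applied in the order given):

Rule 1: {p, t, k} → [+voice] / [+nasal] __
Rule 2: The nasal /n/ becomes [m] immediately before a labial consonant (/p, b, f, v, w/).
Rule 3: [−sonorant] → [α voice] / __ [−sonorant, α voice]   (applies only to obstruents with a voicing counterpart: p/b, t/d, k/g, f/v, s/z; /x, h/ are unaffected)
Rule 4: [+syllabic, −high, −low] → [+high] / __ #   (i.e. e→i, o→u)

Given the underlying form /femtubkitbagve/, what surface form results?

femdupkidbagvi

Rule 1 (post-nasal voicing): /t/ is a voiceless stop immediately after the nasal /m/, so it voices to [d]. /femtubkitbagve/ → femdubkitbagve.
Rule 2 (nasal place assimilation): no segment meets the environment; /femdubkitbagve/ is unchanged.
Rule 3 (regressive voicing assimilation): /b/ precedes the voiceless obstruent /k/, so it devoices to [p] by assimilation. /t/ precedes the voiced obstruent /b/, so it voices to [d] by assimilation. /femdubkitbagve/ → femdupkidbagve.
Rule 4 (final vowel raising): /e/ is a mid vowel in word-final position, so it raises to [i]. /femdupkidbagve/ → femdupkidbagvi.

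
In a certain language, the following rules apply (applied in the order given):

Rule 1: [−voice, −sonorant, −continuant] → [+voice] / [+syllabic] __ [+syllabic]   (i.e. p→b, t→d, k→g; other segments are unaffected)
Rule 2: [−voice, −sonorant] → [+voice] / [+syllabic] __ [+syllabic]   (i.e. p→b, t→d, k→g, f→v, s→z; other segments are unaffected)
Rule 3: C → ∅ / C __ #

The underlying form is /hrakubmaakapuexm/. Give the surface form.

hragubmaagabuex

Rule 1 (intervocalic voicing): /k/ is a voiceless stop between vowels /a/ and /u/, so it voices to [g]. /k/ is a voiceless stop between vowels /a/ and /a/, so it voices to [g]. /p/ is a voiceless stop between vowels /a/ and /u/, so it voices to [b]. /hrakubmaakapuexm/ → hragubmaagabuexm.
Rule 2 (intervocalic voicing): no segment meets the environment; /hragubmaagabuexm/ is unchanged.
Rule 3 (final cluster simplification): /m/ is the second consonant of a word-final cluster /xm/, so it deletes. /hragubmaagabuexm/ → hragubmaagabuex.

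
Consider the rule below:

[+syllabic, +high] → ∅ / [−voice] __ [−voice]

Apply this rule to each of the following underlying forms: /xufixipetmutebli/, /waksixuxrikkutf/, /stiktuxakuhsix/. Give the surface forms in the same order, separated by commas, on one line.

xfxpetmutebli, waksxxrikktf, stktxakhsx

/xufixipetmutebli/: /u/ is a high vowel flanked by voiceless consonants /x/ and /f/, so it deletes. /i/ is a high vowel flanked by voiceless consonants /f/ and /x/, so it deletes. /i/ is a high vowel flanked by voiceless consonants /x/ and /p/, so it deletes. → [xfxpetmutebli].
/waksixuxrikkutf/: /i/ is a high vowel flanked by voiceless consonants /s/ and /x/, so it deletes. /u/ is a high vowel flanked by voiceless consonants /x/ and /x/, so it deletes. /u/ is a high vowel flanked by voiceless consonants /k/ and /t/, so it deletes. → [waksxxrikktf].
/stiktuxakuhsix/: /i/ is a high vowel flanked by voiceless consonants /t/ and /k/, so it deletes. /u/ is a high vowel flanked by voiceless consonants /t/ and /x/, so it deletes. /u/ is a high vowel flanked by voiceless consonants /k/ and /h/, so it deletes. /i/ is a high vowel flanked by voiceless consonants /s/ and /x/, so it deletes. → [stktxakhsx].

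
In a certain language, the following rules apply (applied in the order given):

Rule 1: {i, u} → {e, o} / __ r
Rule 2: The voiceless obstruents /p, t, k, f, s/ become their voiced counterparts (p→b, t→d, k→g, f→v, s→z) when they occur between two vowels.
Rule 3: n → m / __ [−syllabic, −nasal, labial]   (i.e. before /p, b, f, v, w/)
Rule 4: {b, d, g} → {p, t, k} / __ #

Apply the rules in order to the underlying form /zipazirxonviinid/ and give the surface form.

Rule 1 (pre-rhotic lowering): /i/ is a high vowel immediately before /r/, so it lowers to [e]. /zipazirxonviinid/ → zipazerxonviinid.
Rule 2 (intervocalic voicing): /p/ is a voiceless obstruent between vowels /i/ and /a/, so it voices to [b]. /zipazerxonviinid/ → zibazerxonviinid.
Rule 3 (nasal place assimilation): /n/ precedes the labial consonant /v/, so it assimilates in place to [m]. /zibazerxonviinid/ → zibazerxomviinid.
Rule 4 (final devoicing): /d/ is a voiced stop in word-final position, so it devoices to [t]. /zibazerxomviinid/ → zibazerxomviinit.

zibazerxomviinit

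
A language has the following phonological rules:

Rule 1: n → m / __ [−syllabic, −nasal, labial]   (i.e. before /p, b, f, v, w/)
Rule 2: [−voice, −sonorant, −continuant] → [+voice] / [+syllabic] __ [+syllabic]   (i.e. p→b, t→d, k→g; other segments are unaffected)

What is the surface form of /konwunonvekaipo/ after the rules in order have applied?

Rule 1 (nasal place assimilation): /n/ precedes the labial consonant /w/, so it assimilates in place to [m]. /n/ precedes the labial consonant /v/, so it assimilates in place to [m]. /konwunonvekaipo/ → komwunomvekaipo.
Rule 2 (intervocalic voicing): /k/ is a voiceless stop between vowels /e/ and /a/, so it voices to [g]. /p/ is a voiceless stop between vowels /i/ and /o/, so it voices to [b]. /komwunomvekaipo/ → komwunomvegaibo.

komwunomvegaibo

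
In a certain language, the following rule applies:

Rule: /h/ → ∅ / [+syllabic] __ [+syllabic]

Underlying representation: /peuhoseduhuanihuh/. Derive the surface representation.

/h/ occurs between vowels /u/ and /o/, so it deletes.
/h/ occurs between vowels /u/ and /u/, so it deletes.
/h/ occurs between vowels /i/ and /u/, so it deletes.
The other instance of /h/ does not occur in the required environment and remains unchanged.
Surface form: [peuoseduuaniuh].

peuoseduuaniuh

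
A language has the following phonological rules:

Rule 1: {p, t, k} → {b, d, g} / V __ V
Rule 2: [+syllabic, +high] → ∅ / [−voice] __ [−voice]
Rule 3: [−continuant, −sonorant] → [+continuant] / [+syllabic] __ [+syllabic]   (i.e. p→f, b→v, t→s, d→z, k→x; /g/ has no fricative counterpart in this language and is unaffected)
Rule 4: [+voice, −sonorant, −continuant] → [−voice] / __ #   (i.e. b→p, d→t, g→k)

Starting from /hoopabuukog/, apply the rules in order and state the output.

Rule 1 (intervocalic voicing): /p/ is a voiceless stop between vowels /o/ and /a/, so it voices to [b]. /k/ is a voiceless stop between vowels /u/ and /o/, so it voices to [g]. /hoopabuukog/ → hoobabuugog.
Rule 2 (high vowel syncope): no segment meets the environment; /hoobabuugog/ is unchanged.
Rule 3 (intervocalic spirantization): /b/ is a stop between vowels /o/ and /a/, so it spirantizes to the fricative [v]. /b/ is a stop between vowels /a/ and /u/, so it spirantizes to the fricative [v]. /hoobabuugog/ → hoovavuugog.
Rule 4 (final devoicing): /g/ is a voiced stop in word-final position, so it devoices to [k]. /hoovavuugog/ → hoovavuugok.

hoovavuugok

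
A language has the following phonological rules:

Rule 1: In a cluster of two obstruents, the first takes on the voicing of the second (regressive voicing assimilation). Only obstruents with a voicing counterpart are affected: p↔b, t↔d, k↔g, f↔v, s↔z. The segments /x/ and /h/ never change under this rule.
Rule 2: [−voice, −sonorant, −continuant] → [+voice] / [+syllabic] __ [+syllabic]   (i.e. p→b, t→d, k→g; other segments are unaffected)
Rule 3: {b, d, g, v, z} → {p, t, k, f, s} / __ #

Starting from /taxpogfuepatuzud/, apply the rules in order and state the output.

Rule 1 (regressive voicing assimilation): /g/ precedes the voiceless obstruent /f/, so it devoices to [k] by assimilation. /taxpogfuepatuzud/ → taxpokfuepatuzud.
Rule 2 (intervocalic voicing): /p/ is a voiceless stop between vowels /e/ and /a/, so it voices to [b]. /t/ is a voiceless stop between vowels /a/ and /u/, so it voices to [d]. /taxpokfuepatuzud/ → taxpokfuebaduzud.
Rule 3 (final devoicing): /d/ is a voiced obstruent in word-final position, so it devoices to [t]. /taxpokfuebaduzud/ → taxpokfuebaduzut.

taxpokfuebaduzut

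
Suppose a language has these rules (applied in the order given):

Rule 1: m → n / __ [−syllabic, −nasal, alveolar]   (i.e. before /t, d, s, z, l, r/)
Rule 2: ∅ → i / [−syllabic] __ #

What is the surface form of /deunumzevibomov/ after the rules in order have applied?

deununzevibomovi

Rule 1 (nasal place assimilation): /m/ precedes the alveolar consonant /z/, so it assimilates in place to [n]. /deunumzevibomov/ → deununzevibomov.
Rule 2 (final i-epenthesis): the form ends in the consonant /v/, so [i] is inserted word-finally. /deununzevibomov/ → deununzevibomovi.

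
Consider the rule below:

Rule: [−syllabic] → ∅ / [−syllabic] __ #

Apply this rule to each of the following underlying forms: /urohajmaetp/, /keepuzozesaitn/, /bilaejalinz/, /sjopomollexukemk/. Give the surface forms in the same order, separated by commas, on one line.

urohajmaet, keepuzozesait, bilaejalin, sjopomollexukem

/urohajmaetp/: /p/ is the second consonant of a word-final cluster /tp/, so it deletes. → [urohajmaet].
/keepuzozesaitn/: /n/ is the second consonant of a word-final cluster /tn/, so it deletes. → [keepuzozesait].
/bilaejalinz/: /z/ is the second consonant of a word-final cluster /nz/, so it deletes. → [bilaejalin].
/sjopomollexukemk/: /k/ is the second consonant of a word-final cluster /mk/, so it deletes. → [sjopomollexukem].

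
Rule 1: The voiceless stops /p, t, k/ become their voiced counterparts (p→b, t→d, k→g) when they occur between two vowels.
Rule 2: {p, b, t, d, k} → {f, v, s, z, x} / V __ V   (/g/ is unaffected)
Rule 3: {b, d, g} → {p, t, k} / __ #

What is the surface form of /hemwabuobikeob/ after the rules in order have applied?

hemwavuovigeop

Rule 1 (intervocalic voicing): /k/ is a voiceless stop between vowels /i/ and /e/, so it voices to [g]. /hemwabuobikeob/ → hemwabuobigeob.
Rule 2 (intervocalic spirantization): /b/ is a stop between vowels /a/ and /u/, so it spirantizes to the fricative [v]. /b/ is a stop between vowels /o/ and /i/, so it spirantizes to the fricative [v]. /hemwabuobigeob/ → hemwavuovigeob.
Rule 3 (final devoicing): /b/ is a voiced stop in word-final position, so it devoices to [p]. /hemwavuovigeob/ → hemwavuovigeop.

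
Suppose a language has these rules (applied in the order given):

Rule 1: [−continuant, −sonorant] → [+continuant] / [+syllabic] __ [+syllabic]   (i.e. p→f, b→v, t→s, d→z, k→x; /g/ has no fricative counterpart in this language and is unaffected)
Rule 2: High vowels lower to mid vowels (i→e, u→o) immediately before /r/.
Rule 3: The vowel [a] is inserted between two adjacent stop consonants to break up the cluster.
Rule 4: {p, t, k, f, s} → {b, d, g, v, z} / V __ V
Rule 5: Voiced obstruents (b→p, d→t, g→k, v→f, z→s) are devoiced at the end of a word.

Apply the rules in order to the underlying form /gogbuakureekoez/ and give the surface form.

Rule 1 (intervocalic spirantization): /k/ is a stop between vowels /a/ and /u/, so it spirantizes to the fricative [x]. /k/ is a stop between vowels /e/ and /o/, so it spirantizes to the fricative [x]. /gogbuakureekoez/ → gogbuaxureexoez.
Rule 2 (pre-rhotic lowering): /u/ is a high vowel immediately before /r/, so it lowers to [o]. /gogbuaxureexoez/ → gogbuaxoreexoez.
Rule 3 (stop-cluster a-epenthesis): /g/ and /b/ form a stop–stop cluster, so [a] is inserted between them. /gogbuaxoreexoez/ → gogabuaxoreexoez.
Rule 4 (intervocalic voicing): no segment meets the environment; /gogabuaxoreexoez/ is unchanged.
Rule 5 (final devoicing): /z/ is a voiced obstruent in word-final position, so it devoices to [s]. /gogabuaxoreexoez/ → gogabuaxoreexoes.

gogabuaxoreexoes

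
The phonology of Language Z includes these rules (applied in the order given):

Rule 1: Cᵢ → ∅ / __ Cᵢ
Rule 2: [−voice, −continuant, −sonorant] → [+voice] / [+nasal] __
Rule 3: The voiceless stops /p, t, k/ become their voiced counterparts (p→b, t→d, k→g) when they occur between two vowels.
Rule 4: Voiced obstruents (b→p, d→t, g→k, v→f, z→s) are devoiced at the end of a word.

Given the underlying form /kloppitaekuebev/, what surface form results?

Rule 1 (degemination): /pp/ is a geminate; the first /p/ deletes. /kloppitaekuebev/ → klopitaekuebev.
Rule 2 (post-nasal voicing): no segment meets the environment; /klopitaekuebev/ is unchanged.
Rule 3 (intervocalic voicing): /p/ is a voiceless stop between vowels /o/ and /i/, so it voices to [b]. /t/ is a voiceless stop between vowels /i/ and /a/, so it voices to [d]. /k/ is a voiceless stop between vowels /e/ and /u/, so it voices to [g]. /klopitaekuebev/ → klobidaeguebev.
Rule 4 (final devoicing): /v/ is a voiced obstruent in word-final position, so it devoices to [f]. /klobidaeguebev/ → klobidaeguebef.

klobidaeguebef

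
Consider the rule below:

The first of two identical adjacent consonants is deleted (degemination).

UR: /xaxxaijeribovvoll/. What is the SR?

/xx/ is a geminate; the first /x/ deletes.
/vv/ is a geminate; the first /v/ deletes.
/ll/ is a geminate; the first /l/ deletes.
The other instances of /x/, /j/, /r/, /b/, /v/, /l/ do not occur in the required environment and remain unchanged.
Surface form: [xaxaijeribovol].

xaxaijeribovol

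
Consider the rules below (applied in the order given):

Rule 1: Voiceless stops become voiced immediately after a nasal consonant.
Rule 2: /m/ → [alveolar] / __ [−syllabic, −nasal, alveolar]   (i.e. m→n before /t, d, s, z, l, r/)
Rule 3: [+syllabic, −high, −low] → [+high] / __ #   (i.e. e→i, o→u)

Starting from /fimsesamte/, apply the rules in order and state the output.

finsesandi

Rule 1 (post-nasal voicing): /t/ is a voiceless stop immediately after the nasal /m/, so it voices to [d]. /fimsesamte/ → fimsesamde.
Rule 2 (nasal place assimilation): /m/ precedes the alveolar consonant /s/, so it assimilates in place to [n]. /m/ precedes the alveolar consonant /d/, so it assimilates in place to [n]. /fimsesamde/ → finsesande.
Rule 3 (final vowel raising): /e/ is a mid vowel in word-final position, so it raises to [i]. /finsesande/ → finsesandi.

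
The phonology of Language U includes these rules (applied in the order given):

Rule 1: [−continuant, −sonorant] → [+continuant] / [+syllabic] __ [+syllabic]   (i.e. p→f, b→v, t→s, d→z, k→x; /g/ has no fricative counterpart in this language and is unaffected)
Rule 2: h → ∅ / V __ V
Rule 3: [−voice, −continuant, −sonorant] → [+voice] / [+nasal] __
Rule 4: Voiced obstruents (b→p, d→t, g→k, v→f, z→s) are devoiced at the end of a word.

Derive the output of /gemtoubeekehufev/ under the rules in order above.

gemdouveexeufef

Rule 1 (intervocalic spirantization): /b/ is a stop between vowels /u/ and /e/, so it spirantizes to the fricative [v]. /k/ is a stop between vowels /e/ and /e/, so it spirantizes to the fricative [x]. /gemtoubeekehufev/ → gemtouveexehufev.
Rule 2 (intervocalic h-deletion): /h/ occurs between vowels /e/ and /u/, so it deletes. /gemtouveexehufev/ → gemtouveexeufev.
Rule 3 (post-nasal voicing): /t/ is a voiceless stop immediately after the nasal /m/, so it voices to [d]. /gemtouveexeufev/ → gemdouveexeufev.
Rule 4 (final devoicing): /v/ is a voiced obstruent in word-final position, so it devoices to [f]. /gemdouveexeufev/ → gemdouveexeufef.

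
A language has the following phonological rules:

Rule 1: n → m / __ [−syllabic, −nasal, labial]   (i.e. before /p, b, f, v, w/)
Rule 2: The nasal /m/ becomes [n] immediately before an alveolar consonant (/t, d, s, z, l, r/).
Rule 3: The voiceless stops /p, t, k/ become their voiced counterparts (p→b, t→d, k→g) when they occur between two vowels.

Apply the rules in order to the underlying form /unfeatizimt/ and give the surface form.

umfeadizint

Rule 1 (nasal place assimilation): /n/ precedes the labial consonant /f/, so it assimilates in place to [m]. /unfeatizimt/ → umfeatizimt.
Rule 2 (nasal place assimilation): /m/ precedes the alveolar consonant /t/, so it assimilates in place to [n]. /umfeatizimt/ → umfeatizint.
Rule 3 (intervocalic voicing): /t/ is a voiceless stop between vowels /a/ and /i/, so it voices to [d]. /umfeatizint/ → umfeadizint.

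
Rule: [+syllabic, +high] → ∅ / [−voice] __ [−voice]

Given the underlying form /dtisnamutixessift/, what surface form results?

dtsnamutxessft

/i/ is a high vowel flanked by voiceless consonants /t/ and /s/, so it deletes.
/i/ is a high vowel flanked by voiceless consonants /t/ and /x/, so it deletes.
/i/ is a high vowel flanked by voiceless consonants /s/ and /f/, so it deletes.
Surface form: [dtsnamutxessft].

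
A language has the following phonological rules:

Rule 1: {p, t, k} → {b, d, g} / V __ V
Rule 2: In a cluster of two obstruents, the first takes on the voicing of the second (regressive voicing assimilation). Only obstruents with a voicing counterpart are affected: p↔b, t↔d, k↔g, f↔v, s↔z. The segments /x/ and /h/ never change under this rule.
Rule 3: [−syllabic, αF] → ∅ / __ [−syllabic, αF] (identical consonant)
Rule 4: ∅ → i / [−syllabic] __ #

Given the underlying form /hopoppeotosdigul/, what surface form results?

Rule 1 (intervocalic voicing): /p/ is a voiceless stop between vowels /o/ and /o/, so it voices to [b]. /t/ is a voiceless stop between vowels /o/ and /o/, so it voices to [d]. /hopoppeotosdigul/ → hoboppeodosdigul.
Rule 2 (regressive voicing assimilation): /s/ precedes the voiced obstruent /d/, so it voices to [z] by assimilation. /hoboppeodosdigul/ → hoboppeodozdigul.
Rule 3 (degemination): /pp/ is a geminate; the first /p/ deletes. /hoboppeodozdigul/ → hobopeodozdigul.
Rule 4 (final i-epenthesis): the form ends in the consonant /l/, so [i] is inserted word-finally. /hobopeodozdigul/ → hobopeodozdiguli.

hobopeodozdiguli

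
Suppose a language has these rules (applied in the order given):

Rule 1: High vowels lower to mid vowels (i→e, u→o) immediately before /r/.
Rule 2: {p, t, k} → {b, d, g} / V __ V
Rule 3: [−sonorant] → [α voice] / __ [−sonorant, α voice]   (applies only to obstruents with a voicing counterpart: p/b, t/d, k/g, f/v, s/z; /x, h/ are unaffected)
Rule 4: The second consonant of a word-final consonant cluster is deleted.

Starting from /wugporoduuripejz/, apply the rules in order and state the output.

Rule 1 (pre-rhotic lowering): /u/ is a high vowel immediately before /r/, so it lowers to [o]. /wugporoduuripejz/ → wugporoduoripejz.
Rule 2 (intervocalic voicing): /p/ is a voiceless stop between vowels /i/ and /e/, so it voices to [b]. /wugporoduoripejz/ → wugporoduoribejz.
Rule 3 (regressive voicing assimilation): /g/ precedes the voiceless obstruent /p/, so it devoices to [k] by assimilation. /wugporoduoribejz/ → wukporoduoribejz.
Rule 4 (final cluster simplification): /z/ is the second consonant of a word-final cluster /jz/, so it deletes. /wukporoduoribejz/ → wukporoduoribej.

wukporoduoribej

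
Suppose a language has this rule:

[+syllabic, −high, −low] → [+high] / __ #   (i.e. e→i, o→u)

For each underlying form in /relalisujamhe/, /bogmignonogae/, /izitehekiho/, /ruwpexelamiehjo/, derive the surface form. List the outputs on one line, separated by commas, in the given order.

relalisujamhi, bogmignonogai, izitehekihu, ruwpexelamiehju

/relalisujamhe/: /e/ is a mid vowel in word-final position, so it raises to [i]. → [relalisujamhi].
/bogmignonogae/: /e/ is a mid vowel in word-final position, so it raises to [i]. → [bogmignonogai].
/izitehekiho/: /o/ is a mid vowel in word-final position, so it raises to [u]. → [izitehekihu].
/ruwpexelamiehjo/: /o/ is a mid vowel in word-final position, so it raises to [u]. → [ruwpexelamiehju].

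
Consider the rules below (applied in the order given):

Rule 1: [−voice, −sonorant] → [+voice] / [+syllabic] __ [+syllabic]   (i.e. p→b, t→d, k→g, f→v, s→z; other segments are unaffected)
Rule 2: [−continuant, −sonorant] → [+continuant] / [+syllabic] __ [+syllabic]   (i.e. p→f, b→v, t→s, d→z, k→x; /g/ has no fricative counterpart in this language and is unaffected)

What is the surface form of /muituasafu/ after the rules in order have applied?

Rule 1 (intervocalic voicing): /t/ is a voiceless obstruent between vowels /i/ and /u/, so it voices to [d]. /s/ is a voiceless obstruent between vowels /a/ and /a/, so it voices to [z]. /f/ is a voiceless obstruent between vowels /a/ and /u/, so it voices to [v]. /muituasafu/ → muiduazavu.
Rule 2 (intervocalic spirantization): /d/ is a stop between vowels /i/ and /u/, so it spirantizes to the fricative [z]. /muiduazavu/ → muizuazavu.

muizuazavu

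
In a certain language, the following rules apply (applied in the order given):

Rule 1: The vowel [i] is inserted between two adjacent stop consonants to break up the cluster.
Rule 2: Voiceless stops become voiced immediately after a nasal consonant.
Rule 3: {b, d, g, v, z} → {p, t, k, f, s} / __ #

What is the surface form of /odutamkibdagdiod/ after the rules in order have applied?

odutamgibidagidiot

Rule 1 (stop-cluster i-epenthesis): /b/ and /d/ form a stop–stop cluster, so [i] is inserted between them. /g/ and /d/ form a stop–stop cluster, so [i] is inserted between them. /odutamkibdagdiod/ → odutamkibidagidiod.
Rule 2 (post-nasal voicing): /k/ is a voiceless stop immediately after the nasal /m/, so it voices to [g]. /odutamkibidagidiod/ → odutamgibidagidiod.
Rule 3 (final devoicing): /d/ is a voiced obstruent in word-final position, so it devoices to [t]. /odutamgibidagidiod/ → odutamgibidagidiot.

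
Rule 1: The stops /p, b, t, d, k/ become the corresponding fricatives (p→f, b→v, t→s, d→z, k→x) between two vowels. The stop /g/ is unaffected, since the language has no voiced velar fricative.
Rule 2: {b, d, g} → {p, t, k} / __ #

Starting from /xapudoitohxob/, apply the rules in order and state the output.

xafuzoisohxop

Rule 1 (intervocalic spirantization): /p/ is a stop between vowels /a/ and /u/, so it spirantizes to the fricative [f]. /d/ is a stop between vowels /u/ and /o/, so it spirantizes to the fricative [z]. /t/ is a stop between vowels /i/ and /o/, so it spirantizes to the fricative [s]. /xapudoitohxob/ → xafuzoisohxob.
Rule 2 (final devoicing): /b/ is a voiced stop in word-final position, so it devoices to [p]. /xafuzoisohxob/ → xafuzoisohxop.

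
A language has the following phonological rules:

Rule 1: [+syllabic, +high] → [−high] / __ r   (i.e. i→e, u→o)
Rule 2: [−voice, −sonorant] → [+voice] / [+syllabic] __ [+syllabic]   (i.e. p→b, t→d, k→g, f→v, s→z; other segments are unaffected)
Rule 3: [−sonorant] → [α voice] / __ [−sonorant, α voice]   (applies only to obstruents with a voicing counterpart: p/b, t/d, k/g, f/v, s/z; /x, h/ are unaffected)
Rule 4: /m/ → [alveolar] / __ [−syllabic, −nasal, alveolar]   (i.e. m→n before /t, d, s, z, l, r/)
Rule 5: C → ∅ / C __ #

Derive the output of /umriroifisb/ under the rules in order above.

Rule 1 (pre-rhotic lowering): /i/ is a high vowel immediately before /r/, so it lowers to [e]. /umriroifisb/ → umreroifisb.
Rule 2 (intervocalic voicing): /f/ is a voiceless obstruent between vowels /i/ and /i/, so it voices to [v]. /umreroifisb/ → umreroivisb.
Rule 3 (regressive voicing assimilation): /s/ precedes the voiced obstruent /b/, so it voices to [z] by assimilation. /umreroivisb/ → umreroivizb.
Rule 4 (nasal place assimilation): /m/ precedes the alveolar consonant /r/, so it assimilates in place to [n]. /umreroivizb/ → unreroivizb.
Rule 5 (final cluster simplification): /b/ is the second consonant of a word-final cluster /zb/, so it deletes. /unreroivizb/ → unreroiviz.

unreroiviz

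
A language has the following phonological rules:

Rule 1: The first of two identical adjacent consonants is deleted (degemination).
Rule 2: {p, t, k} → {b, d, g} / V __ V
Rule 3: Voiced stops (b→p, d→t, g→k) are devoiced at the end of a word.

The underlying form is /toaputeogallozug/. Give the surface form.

Rule 1 (degemination): /ll/ is a geminate; the first /l/ deletes. /toaputeogallozug/ → toaputeogalozug.
Rule 2 (intervocalic voicing): /p/ is a voiceless stop between vowels /a/ and /u/, so it voices to [b]. /t/ is a voiceless stop between vowels /u/ and /e/, so it voices to [d]. /toaputeogalozug/ → toabudeogalozug.
Rule 3 (final devoicing): /g/ is a voiced stop in word-final position, so it devoices to [k]. /toabudeogalozug/ → toabudeogalozuk.

toabudeogalozuk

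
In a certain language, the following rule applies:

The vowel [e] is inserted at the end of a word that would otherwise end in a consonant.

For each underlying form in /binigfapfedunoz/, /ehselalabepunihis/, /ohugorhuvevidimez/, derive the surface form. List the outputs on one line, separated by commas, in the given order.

/binigfapfedunoz/: the form ends in the consonant /z/, so [e] is inserted word-finally. → [binigfapfedunoze].
/ehselalabepunihis/: the form ends in the consonant /s/, so [e] is inserted word-finally. → [ehselalabepunihise].
/ohugorhuvevidimez/: the form ends in the consonant /z/, so [e] is inserted word-finally. → [ohugorhuvevidimeze].

binigfapfedunoze, ehselalabepunihise, ohugorhuvevidimeze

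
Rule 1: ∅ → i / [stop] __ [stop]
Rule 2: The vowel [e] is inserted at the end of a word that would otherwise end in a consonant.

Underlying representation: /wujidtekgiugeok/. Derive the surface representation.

wujiditekigiugeoke

Rule 1 (stop-cluster i-epenthesis): /d/ and /t/ form a stop–stop cluster, so [i] is inserted between them. /k/ and /g/ form a stop–stop cluster, so [i] is inserted between them. /wujidtekgiugeok/ → wujiditekigiugeok.
Rule 2 (final e-epenthesis): the form ends in the consonant /k/, so [e] is inserted word-finally. /wujiditekigiugeok/ → wujiditekigiugeoke.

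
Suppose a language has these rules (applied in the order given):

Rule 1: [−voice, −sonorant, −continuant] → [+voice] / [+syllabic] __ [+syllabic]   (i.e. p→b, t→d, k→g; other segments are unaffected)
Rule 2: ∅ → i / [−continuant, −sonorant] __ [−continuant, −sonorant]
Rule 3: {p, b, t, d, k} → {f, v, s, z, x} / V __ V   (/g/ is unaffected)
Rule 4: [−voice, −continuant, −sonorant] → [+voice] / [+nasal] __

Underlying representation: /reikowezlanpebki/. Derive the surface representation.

Rule 1 (intervocalic voicing): /k/ is a voiceless stop between vowels /i/ and /o/, so it voices to [g]. /reikowezlanpebki/ → reigowezlanpebki.
Rule 2 (stop-cluster i-epenthesis): /b/ and /k/ form a stop–stop cluster, so [i] is inserted between them. /reigowezlanpebki/ → reigowezlanpebiki.
Rule 3 (intervocalic spirantization): /b/ is a stop between vowels /e/ and /i/, so it spirantizes to the fricative [v]. /k/ is a stop between vowels /i/ and /i/, so it spirantizes to the fricative [x]. /reigowezlanpebiki/ → reigowezlanpevixi.
Rule 4 (post-nasal voicing): /p/ is a voiceless stop immediately after the nasal /n/, so it voices to [b]. /reigowezlanpevixi/ → reigowezlanbevixi.

reigowezlanbevixi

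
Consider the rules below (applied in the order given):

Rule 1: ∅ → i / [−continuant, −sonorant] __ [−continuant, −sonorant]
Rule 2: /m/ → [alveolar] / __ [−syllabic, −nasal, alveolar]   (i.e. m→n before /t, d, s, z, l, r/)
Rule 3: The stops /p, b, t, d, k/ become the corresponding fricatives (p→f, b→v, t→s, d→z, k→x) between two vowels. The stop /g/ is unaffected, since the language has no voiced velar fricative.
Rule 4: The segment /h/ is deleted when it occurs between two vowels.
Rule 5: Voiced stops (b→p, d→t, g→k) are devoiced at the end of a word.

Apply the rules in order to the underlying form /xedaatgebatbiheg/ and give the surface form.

Rule 1 (stop-cluster i-epenthesis): /t/ and /g/ form a stop–stop cluster, so [i] is inserted between them. /t/ and /b/ form a stop–stop cluster, so [i] is inserted between them. /xedaatgebatbiheg/ → xedaatigebatibiheg.
Rule 2 (nasal place assimilation): no segment meets the environment; /xedaatigebatibiheg/ is unchanged.
Rule 3 (intervocalic spirantization): /d/ is a stop between vowels /e/ and /a/, so it spirantizes to the fricative [z]. /t/ is a stop between vowels /a/ and /i/, so it spirantizes to the fricative [s]. /b/ is a stop between vowels /e/ and /a/, so it spirantizes to the fricative [v]. /t/ is a stop between vowels /a/ and /i/, so it spirantizes to the fricative [s]. /b/ is a stop between vowels /i/ and /i/, so it spirantizes to the fricative [v]. /xedaatigebatibiheg/ → xezaasigevasiviheg.
Rule 4 (intervocalic h-deletion): /h/ occurs between vowels /i/ and /e/, so it deletes. /xezaasigevasiviheg/ → xezaasigevasivieg.
Rule 5 (final devoicing): /g/ is a voiced stop in word-final position, so it devoices to [k]. /xezaasigevasivieg/ → xezaasigevasiviek.

xezaasigevasiviek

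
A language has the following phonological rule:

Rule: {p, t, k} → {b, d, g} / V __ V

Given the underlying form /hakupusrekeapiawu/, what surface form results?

hagubusregeabiawu

/k/ is a voiceless stop between vowels /a/ and /u/, so it voices to [g].
/p/ is a voiceless stop between vowels /u/ and /u/, so it voices to [b].
/k/ is a voiceless stop between vowels /e/ and /e/, so it voices to [g].
/p/ is a voiceless stop between vowels /a/ and /i/, so it voices to [b].
Surface form: [hagubusregeabiawu].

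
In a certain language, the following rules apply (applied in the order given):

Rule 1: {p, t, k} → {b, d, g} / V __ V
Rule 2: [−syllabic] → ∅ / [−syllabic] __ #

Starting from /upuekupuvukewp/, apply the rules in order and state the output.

ubuegubuvugew

Rule 1 (intervocalic voicing): /p/ is a voiceless stop between vowels /u/ and /u/, so it voices to [b]. /k/ is a voiceless stop between vowels /e/ and /u/, so it voices to [g]. /p/ is a voiceless stop between vowels /u/ and /u/, so it voices to [b]. /k/ is a voiceless stop between vowels /u/ and /e/, so it voices to [g]. /upuekupuvukewp/ → ubuegubuvugewp.
Rule 2 (final cluster simplification): /p/ is the second consonant of a word-final cluster /wp/, so it deletes. /ubuegubuvugewp/ → ubuegubuvugew.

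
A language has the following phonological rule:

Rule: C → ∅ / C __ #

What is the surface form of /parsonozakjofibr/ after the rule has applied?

parsonozakjofib

/r/ is the second consonant of a word-final cluster /br/, so it deletes.
Surface form: [parsonozakjofib].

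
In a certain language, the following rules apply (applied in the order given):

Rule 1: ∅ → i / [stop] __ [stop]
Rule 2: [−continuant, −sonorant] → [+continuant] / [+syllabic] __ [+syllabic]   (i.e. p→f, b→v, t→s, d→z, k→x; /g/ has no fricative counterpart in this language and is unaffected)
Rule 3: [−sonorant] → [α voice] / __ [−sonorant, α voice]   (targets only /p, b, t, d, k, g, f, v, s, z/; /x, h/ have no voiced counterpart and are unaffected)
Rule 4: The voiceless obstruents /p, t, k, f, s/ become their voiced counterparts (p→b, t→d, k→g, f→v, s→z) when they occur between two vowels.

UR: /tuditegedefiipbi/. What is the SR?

Rule 1 (stop-cluster i-epenthesis): /p/ and /b/ form a stop–stop cluster, so [i] is inserted between them. /tuditegedefiipbi/ → tuditegedefiipibi.
Rule 2 (intervocalic spirantization): /d/ is a stop between vowels /u/ and /i/, so it spirantizes to the fricative [z]. /t/ is a stop between vowels /i/ and /e/, so it spirantizes to the fricative [s]. /d/ is a stop between vowels /e/ and /e/, so it spirantizes to the fricative [z]. /p/ is a stop between vowels /i/ and /i/, so it spirantizes to the fricative [f]. /b/ is a stop between vowels /i/ and /i/, so it spirantizes to the fricative [v]. /tuditegedefiipibi/ → tuzisegezefiifivi.
Rule 3 (regressive voicing assimilation): no segment meets the environment; /tuzisegezefiifivi/ is unchanged.
Rule 4 (intervocalic voicing): /s/ is a voiceless obstruent between vowels /i/ and /e/, so it voices to [z]. /f/ is a voiceless obstruent between vowels /e/ and /i/, so it voices to [v]. /f/ is a voiceless obstruent between vowels /i/ and /i/, so it voices to [v]. /tuzisegezefiifivi/ → tuzizegezeviivivi.

tuzizegezeviivivi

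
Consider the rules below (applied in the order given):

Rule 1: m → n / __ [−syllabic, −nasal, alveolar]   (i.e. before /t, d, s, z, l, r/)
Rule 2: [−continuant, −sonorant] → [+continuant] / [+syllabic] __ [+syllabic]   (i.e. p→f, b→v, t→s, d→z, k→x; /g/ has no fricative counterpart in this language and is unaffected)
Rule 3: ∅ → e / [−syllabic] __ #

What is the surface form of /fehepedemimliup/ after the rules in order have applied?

fehefezeminliupe

Rule 1 (nasal place assimilation): /m/ precedes the alveolar consonant /l/, so it assimilates in place to [n]. /fehepedemimliup/ → fehepedeminliup.
Rule 2 (intervocalic spirantization): /p/ is a stop between vowels /e/ and /e/, so it spirantizes to the fricative [f]. /d/ is a stop between vowels /e/ and /e/, so it spirantizes to the fricative [z]. /fehepedeminliup/ → fehefezeminliup.
Rule 3 (final e-epenthesis): the form ends in the consonant /p/, so [e] is inserted word-finally. /fehefezeminliup/ → fehefezeminliupe.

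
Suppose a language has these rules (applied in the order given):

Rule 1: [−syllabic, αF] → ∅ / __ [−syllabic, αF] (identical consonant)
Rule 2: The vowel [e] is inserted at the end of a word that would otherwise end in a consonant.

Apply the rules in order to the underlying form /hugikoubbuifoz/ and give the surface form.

Rule 1 (degemination): /bb/ is a geminate; the first /b/ deletes. /hugikoubbuifoz/ → hugikoubuifoz.
Rule 2 (final e-epenthesis): the form ends in the consonant /z/, so [e] is inserted word-finally. /hugikoubuifoz/ → hugikoubuifoze.

hugikoubuifoze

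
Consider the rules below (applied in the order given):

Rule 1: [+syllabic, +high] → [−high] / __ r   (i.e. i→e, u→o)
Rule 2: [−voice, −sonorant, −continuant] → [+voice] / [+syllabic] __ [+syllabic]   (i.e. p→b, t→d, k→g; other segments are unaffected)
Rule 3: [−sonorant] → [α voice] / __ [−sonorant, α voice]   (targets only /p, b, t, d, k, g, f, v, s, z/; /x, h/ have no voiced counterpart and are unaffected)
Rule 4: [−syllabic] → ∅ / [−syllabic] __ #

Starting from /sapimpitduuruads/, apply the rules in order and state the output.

sabimpidduoruat

Rule 1 (pre-rhotic lowering): /u/ is a high vowel immediately before /r/, so it lowers to [o]. /sapimpitduuruads/ → sapimpitduoruads.
Rule 2 (intervocalic voicing): /p/ is a voiceless stop between vowels /a/ and /i/, so it voices to [b]. /sapimpitduoruads/ → sabimpitduoruads.
Rule 3 (regressive voicing assimilation): /t/ precedes the voiced obstruent /d/, so it voices to [d] by assimilation. /d/ precedes the voiceless obstruent /s/, so it devoices to [t] by assimilation. /sabimpitduoruads/ → sabimpidduoruats.
Rule 4 (final cluster simplification): /s/ is the second consonant of a word-final cluster /ts/, so it deletes. /sabimpidduoruats/ → sabimpidduoruat.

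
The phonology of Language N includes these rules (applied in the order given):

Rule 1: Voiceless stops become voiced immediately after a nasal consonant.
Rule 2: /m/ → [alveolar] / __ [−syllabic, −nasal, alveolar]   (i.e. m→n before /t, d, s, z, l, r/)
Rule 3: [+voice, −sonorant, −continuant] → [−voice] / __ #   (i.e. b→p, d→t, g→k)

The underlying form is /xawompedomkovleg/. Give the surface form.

Rule 1 (post-nasal voicing): /p/ is a voiceless stop immediately after the nasal /m/, so it voices to [b]. /k/ is a voiceless stop immediately after the nasal /m/, so it voices to [g]. /xawompedomkovleg/ → xawombedomgovleg.
Rule 2 (nasal place assimilation): no segment meets the environment; /xawombedomgovleg/ is unchanged.
Rule 3 (final devoicing): /g/ is a voiced stop in word-final position, so it devoices to [k]. /xawombedomgovleg/ → xawombedomgovlek.

xawombedomgovlek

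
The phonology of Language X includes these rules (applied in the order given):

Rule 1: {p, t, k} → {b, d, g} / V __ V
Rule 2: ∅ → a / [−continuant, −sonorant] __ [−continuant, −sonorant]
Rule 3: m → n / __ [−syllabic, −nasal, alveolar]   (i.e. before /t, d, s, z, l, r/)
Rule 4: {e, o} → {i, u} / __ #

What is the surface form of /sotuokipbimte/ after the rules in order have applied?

soduogipabinti

Rule 1 (intervocalic voicing): /t/ is a voiceless stop between vowels /o/ and /u/, so it voices to [d]. /k/ is a voiceless stop between vowels /o/ and /i/, so it voices to [g]. /sotuokipbimte/ → soduogipbimte.
Rule 2 (stop-cluster a-epenthesis): /p/ and /b/ form a stop–stop cluster, so [a] is inserted between them. /soduogipbimte/ → soduogipabimte.
Rule 3 (nasal place assimilation): /m/ precedes the alveolar consonant /t/, so it assimilates in place to [n]. /soduogipabimte/ → soduogipabinte.
Rule 4 (final vowel raising): /e/ is a mid vowel in word-final position, so it raises to [i]. /soduogipabinte/ → soduogipabinti.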